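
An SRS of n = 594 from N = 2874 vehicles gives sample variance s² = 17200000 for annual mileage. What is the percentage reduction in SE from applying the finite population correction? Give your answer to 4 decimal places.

f = n/N = 594/2874 = 0.20668058.
SE_no-fpc = √(s²/n) = 170.1653; SE_fpc = √((1−f)s²/n) = 151.56365.
Ratio = √(1−f) = 0.89068480. Reduction = 100·(1 − 0.89068480) = 10.9315%.

10.9315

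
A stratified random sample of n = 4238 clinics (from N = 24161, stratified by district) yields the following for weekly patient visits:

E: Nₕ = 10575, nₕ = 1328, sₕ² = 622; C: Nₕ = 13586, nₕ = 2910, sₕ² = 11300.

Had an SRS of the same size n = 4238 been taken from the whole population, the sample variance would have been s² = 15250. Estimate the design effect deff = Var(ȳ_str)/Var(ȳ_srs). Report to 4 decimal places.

Var(ȳ_str) = Σ Wₕ²(1−fₕ)sₕ²/nₕ with Wₕ = Nₕ/24161:
  E: (10575/24161)²·(1−1328/10575)·622/1328 = 0.078459174
  C: (13586/24161)²·(1−2910/13586)·11300/2910 = 0.96484115
  → Var(ȳ_str) = 1.0433003.
Var(ȳ_srs) = (1 − 4238/24161)·15250/4238 = 2.967213.
deff = 1.0433003 / 2.967213 = 0.3516.

0.3516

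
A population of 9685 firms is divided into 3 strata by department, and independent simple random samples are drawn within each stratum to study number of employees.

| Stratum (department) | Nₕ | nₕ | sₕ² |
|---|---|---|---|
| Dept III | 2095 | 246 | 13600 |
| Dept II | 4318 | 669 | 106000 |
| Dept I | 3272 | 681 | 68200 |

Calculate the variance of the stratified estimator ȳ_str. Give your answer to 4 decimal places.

37.9502

Var(ȳ_str) = Σₕ Wₕ²(1 − fₕ)sₕ²/nₕ with Wₕ = Nₕ/N, N = 9685.
Dept III: Wₕ = 0.21631389; term = 0.21631389²·(1 − 0.11742243)·13600/246 = 2.2831029.
Dept II: Wₕ = 0.44584409; term = 0.44584409²·(1 − 0.15493284)·106000/669 = 26.615645.
Dept I: Wₕ = 0.33784202; term = 0.33784202²·(1 − 0.20812958)·68200/681 = 9.0514618.
Sum = 37.95021.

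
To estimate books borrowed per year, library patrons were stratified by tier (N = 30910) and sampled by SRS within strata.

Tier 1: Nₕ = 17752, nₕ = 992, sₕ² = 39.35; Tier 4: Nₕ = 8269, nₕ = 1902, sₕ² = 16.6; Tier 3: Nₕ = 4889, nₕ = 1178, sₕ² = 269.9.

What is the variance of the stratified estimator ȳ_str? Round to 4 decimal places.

Var(ȳ_str) = Σₕ Wₕ²(1 − fₕ)sₕ²/nₕ with Wₕ = Nₕ/N, N = 30910.
Tier 1: Wₕ = 0.57431252; term = 0.57431252²·(1 − 0.05588103)·39.35/992 = 0.012352543.
Tier 4: Wₕ = 0.26751860; term = 0.26751860²·(1 − 0.23001572)·16.6/1902 = 4.8093613 × 10^-4.
Tier 3: Wₕ = 0.15816888; term = 0.15816888²·(1 − 0.24094907)·269.9/1178 = 0.0043508146.
Sum = 0.017184294.

0.0172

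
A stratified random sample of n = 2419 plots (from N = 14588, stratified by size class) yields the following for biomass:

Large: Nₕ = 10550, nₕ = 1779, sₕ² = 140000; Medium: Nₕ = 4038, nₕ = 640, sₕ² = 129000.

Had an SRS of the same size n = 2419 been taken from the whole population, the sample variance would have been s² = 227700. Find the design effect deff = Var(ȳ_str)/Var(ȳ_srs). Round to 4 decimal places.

0.6013

Var(ȳ_str) = Σ Wₕ²(1−fₕ)sₕ²/nₕ with Wₕ = Nₕ/14588:
  Large: (10550/14588)²·(1−1779/10550)·140000/1779 = 34.218593
  Medium: (4038/14588)²·(1−640/4038)·129000/640 = 12.995947
  → Var(ȳ_str) = 47.21454.
Var(ȳ_srs) = (1 − 2419/14588)·227700/2419 = 78.521086.
deff = 47.21454 / 78.521086 = 0.6013.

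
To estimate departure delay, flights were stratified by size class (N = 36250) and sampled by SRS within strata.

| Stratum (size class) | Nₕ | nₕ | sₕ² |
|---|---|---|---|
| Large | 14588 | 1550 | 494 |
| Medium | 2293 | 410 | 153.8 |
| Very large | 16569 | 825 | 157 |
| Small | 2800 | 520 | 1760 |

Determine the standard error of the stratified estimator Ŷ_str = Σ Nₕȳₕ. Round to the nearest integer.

11554

Var(Ŷ_str) = Σₕ Nₕ²(1 − fₕ)sₕ²/nₕ.
Large: 14588²·(1 − 1550/14588)·494/1550 = 6.0618053 × 10^7.
Medium: 2293²·(1 − 410/2293)·153.8/410 = 1.6196712 × 10^6.
Very large: 16569²·(1 − 825/16569)·157/825 = 4.9642893 × 10^7.
Small: 2800²·(1 − 520/2800)·1760/520 = 2.1607385 × 10^7.
Sum = 1.33488 × 10^8.
SE = √(1.33488 × 10^8) = 11554.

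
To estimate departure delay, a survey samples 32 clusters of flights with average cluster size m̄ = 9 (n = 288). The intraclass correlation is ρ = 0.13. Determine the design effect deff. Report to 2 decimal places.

deff = 1 + (9 − 1)·0.13 = 1 + 1.04 = 2.04.

2.04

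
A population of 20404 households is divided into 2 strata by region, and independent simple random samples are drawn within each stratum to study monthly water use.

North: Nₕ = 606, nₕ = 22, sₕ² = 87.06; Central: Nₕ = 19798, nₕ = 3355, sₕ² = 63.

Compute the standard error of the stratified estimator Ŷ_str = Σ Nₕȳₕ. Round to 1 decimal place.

2741.1

Var(Ŷ_str) = Σₕ Nₕ²(1 − fₕ)sₕ²/nₕ.
North: 606²·(1 − 22/606)·87.06/22 = 1.4004946 × 10^6.
Central: 19798²·(1 − 3355/19798)·63/3355 = 6.1129438 × 10^6.
Sum = 7.5134384 × 10^6.
SE = √(7.5134384 × 10^6) = 2741.1.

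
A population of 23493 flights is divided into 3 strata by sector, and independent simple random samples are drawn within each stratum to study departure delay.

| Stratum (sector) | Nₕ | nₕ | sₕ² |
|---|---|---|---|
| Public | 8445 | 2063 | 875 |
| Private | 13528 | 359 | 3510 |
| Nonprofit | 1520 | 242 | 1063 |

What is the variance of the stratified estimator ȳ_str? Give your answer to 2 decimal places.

3.21

Var(ȳ_str) = Σₕ Wₕ²(1 − fₕ)sₕ²/nₕ with Wₕ = Nₕ/N, N = 23493.
Public: Wₕ = 0.35946878; term = 0.35946878²·(1 − 0.24428656)·875/2063 = 0.041417923.
Private: Wₕ = 0.57583110; term = 0.57583110²·(1 − 0.02653755)·3510/359 = 3.1558918.
Nonprofit: Wₕ = 0.06470012; term = 0.06470012²·(1 − 0.15921053)·1063/242 = 0.01546021.
Sum = 3.2127699.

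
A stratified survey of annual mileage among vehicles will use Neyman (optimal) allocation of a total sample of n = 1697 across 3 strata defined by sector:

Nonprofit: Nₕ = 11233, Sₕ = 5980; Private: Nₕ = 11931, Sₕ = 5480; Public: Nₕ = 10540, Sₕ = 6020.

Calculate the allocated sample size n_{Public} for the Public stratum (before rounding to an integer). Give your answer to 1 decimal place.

Neyman allocation: nₕ = n·NₕSₕ / Σⱼ NⱼSⱼ.
Σ NⱼSⱼ = 11233·5980 + 11931·5480 + 10540·6020 = 1.9600602 × 10^8.
n_{Public} = 1697·10540·6020 / (1.9600602 × 10^8) = 549.4.

549.4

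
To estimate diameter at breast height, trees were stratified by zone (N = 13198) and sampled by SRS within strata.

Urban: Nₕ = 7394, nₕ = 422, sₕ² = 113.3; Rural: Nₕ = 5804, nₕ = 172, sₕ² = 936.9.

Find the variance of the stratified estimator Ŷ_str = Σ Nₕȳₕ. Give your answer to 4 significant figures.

Var(Ŷ_str) = Σₕ Nₕ²(1 − fₕ)sₕ²/nₕ.
Urban: 7394²·(1 − 422/7394)·113.3/422 = 1.384058 × 10^7.
Rural: 5804²·(1 − 172/5804)·936.9/172 = 1.7805527 × 10^8.
Sum = 1.9189585 × 10^8.

1.919 × 10^8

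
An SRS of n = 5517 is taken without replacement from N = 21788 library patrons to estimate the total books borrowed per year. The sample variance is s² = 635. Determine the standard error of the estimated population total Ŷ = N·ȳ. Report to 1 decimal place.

6387.8

Var(Ŷ) = N²·Var(ȳ) = N²·(1 − n/N)·s²/n.
f = 5517/21788 = 0.25321278; Var(ȳ) = 0.74678722·635/5517 = 0.085954302.
Var(Ŷ) = 21788² · 0.085954302 = 4.0803964 × 10^7.
SE(Ŷ) = √(4.0803964 × 10^7) = 6387.8.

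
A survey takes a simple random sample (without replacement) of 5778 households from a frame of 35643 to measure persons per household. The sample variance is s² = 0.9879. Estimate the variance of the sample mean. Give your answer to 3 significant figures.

1.43 × 10^-4

Under SRS without replacement, Var(ȳ) = (1 − f)·s²/n with f = n/N = 5778/35643 = 0.16210757.
Var(ȳ) = (1 − 0.16210757)·0.9879/5778 = 0.83789243·1.7097612 × 10^-4 = 1.4325959 × 10^-4.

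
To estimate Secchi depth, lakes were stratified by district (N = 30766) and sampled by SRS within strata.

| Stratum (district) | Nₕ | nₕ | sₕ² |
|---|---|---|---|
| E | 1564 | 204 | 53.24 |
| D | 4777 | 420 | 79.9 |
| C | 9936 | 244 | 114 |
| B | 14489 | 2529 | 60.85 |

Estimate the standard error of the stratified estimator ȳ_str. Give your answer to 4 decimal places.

Var(ȳ_str) = Σₕ Wₕ²(1 − fₕ)sₕ²/nₕ with Wₕ = Nₕ/N, N = 30766.
E: Wₕ = 0.05083534; term = 0.05083534²·(1 − 0.13043478)·53.24/204 = 5.8646414 × 10^-4.
D: Wₕ = 0.15526880; term = 0.15526880²·(1 − 0.08792129)·79.9/420 = 0.0041830997.
C: Wₕ = 0.32295391; term = 0.32295391²·(1 − 0.02455717)·114/244 = 0.047533297.
B: Wₕ = 0.47094195; term = 0.47094195²·(1 − 0.17454621)·60.85/2529 = 0.0044049327.
Sum = 0.056707794.
SE = √(0.056707794) = 0.2381.

0.2381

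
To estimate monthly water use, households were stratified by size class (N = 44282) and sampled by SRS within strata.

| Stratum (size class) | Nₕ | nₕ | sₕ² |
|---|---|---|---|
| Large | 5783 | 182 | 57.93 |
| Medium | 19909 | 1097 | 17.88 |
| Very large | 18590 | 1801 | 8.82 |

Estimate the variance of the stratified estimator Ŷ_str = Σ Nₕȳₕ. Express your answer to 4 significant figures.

Var(Ŷ_str) = Σₕ Nₕ²(1 − fₕ)sₕ²/nₕ.
Large: 5783²·(1 − 182/5783)·57.93/182 = 1.0309816 × 10^7.
Medium: 19909²·(1 − 1097/19909)·17.88/1097 = 6.1044326 × 10^6.
Very large: 18590²·(1 − 1801/18590)·8.82/1801 = 1.5284776 × 10^6.
Sum = 1.7942726 × 10^7.

1.794 × 10^7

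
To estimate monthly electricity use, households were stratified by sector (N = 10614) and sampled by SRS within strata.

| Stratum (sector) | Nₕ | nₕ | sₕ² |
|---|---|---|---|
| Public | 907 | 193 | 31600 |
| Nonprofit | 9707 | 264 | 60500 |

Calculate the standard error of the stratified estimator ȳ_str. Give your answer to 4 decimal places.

Var(ȳ_str) = Σₕ Wₕ²(1 − fₕ)sₕ²/nₕ with Wₕ = Nₕ/N, N = 10614.
Public: Wₕ = 0.08545318; term = 0.08545318²·(1 − 0.21278942)·31600/193 = 0.94118957.
Nonprofit: Wₕ = 0.91454682; term = 0.91454682²·(1 − 0.02719687)·60500/264 = 186.46113.
Sum = 187.40232.
SE = √(187.40232) = 13.6895.

13.6895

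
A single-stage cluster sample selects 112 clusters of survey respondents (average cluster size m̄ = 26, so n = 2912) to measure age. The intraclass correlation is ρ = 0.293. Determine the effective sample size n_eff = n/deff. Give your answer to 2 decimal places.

deff = 1 + (26 − 1)·0.293 = 1 + 7.325 = 8.325.
n_eff = 2912 / 8.325 = 349.79.

349.79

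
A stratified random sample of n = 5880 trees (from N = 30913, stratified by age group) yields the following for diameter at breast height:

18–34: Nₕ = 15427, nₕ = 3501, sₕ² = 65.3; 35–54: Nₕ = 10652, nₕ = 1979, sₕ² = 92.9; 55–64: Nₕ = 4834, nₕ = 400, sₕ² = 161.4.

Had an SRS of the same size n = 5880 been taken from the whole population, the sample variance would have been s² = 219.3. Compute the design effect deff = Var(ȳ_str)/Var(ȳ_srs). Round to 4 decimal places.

Var(ȳ_str) = Σ Wₕ²(1−fₕ)sₕ²/nₕ with Wₕ = Nₕ/30913:
  18–34: (15427/30913)²·(1−3501/15427)·65.3/3501 = 0.003590997
  35–54: (10652/30913)²·(1−1979/10652)·92.9/1979 = 0.0045382469
  55–64: (4834/30913)²·(1−400/4834)·161.4/400 = 0.0090503123
  → Var(ȳ_str) = 0.017179556.
Var(ȳ_srs) = (1 − 5880/30913)·219.3/5880 = 0.030201816.
deff = 0.017179556 / 0.030201816 = 0.5688.

0.5688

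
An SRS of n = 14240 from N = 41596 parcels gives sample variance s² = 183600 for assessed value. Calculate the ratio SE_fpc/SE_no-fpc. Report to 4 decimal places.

0.8110

f = n/N = 14240/41596 = 0.34234061.
SE_no-fpc = √(s²/n) = 3.5907184; SE_fpc = √((1−f)s²/n) = 2.9119362.
Ratio = √(1−f) = 0.81096202.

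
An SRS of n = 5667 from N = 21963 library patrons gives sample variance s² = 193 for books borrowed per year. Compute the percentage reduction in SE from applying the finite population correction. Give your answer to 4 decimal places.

13.8620

f = n/N = 5667/21963 = 0.25802486.
SE_no-fpc = √(s²/n) = 0.1845449; SE_fpc = √((1−f)s²/n) = 0.15896325.
Ratio = √(1−f) = 0.86137979. Reduction = 100·(1 − 0.86137979) = 13.8620%.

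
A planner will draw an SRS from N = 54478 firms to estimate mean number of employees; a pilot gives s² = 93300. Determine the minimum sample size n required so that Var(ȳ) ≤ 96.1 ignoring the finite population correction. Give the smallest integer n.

971

Without fpc, n₀ = s²/D = 93300/96.1 = 970.8637.
Rounding up, n = 971.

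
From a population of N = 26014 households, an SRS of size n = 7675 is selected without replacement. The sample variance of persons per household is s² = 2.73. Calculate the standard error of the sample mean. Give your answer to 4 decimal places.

0.0158

Under SRS without replacement, Var(ȳ) = (1 − f)·s²/n with f = n/N = 7675/26014 = 0.29503344.
Var(ȳ) = (1 − 0.29503344)·2.73/7675 = 0.70496656·3.5570033 × 10^-4 = 2.5075683 × 10^-4.
SE(ȳ) = √(2.5075683 × 10^-4) = 0.0158.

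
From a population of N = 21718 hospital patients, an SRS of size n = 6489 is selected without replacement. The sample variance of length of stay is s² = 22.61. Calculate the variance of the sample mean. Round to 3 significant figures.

Under SRS without replacement, Var(ȳ) = (1 − f)·s²/n with f = n/N = 6489/21718 = 0.29878442.
Var(ȳ) = (1 − 0.29878442)·22.61/6489 = 0.70121558·0.0034843581 = 0.0024432862.

0.00244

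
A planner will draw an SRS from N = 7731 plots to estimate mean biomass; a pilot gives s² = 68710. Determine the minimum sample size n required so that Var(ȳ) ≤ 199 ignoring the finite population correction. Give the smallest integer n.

Without fpc, n₀ = s²/D = 68710/199 = 345.2764.
Rounding up, n = 346.

346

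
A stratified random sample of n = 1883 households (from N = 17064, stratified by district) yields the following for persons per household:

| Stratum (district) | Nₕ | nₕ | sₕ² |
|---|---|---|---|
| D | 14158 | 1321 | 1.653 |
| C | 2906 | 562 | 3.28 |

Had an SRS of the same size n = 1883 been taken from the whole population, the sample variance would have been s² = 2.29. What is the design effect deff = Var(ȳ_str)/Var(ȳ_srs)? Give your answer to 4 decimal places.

Var(ȳ_str) = Σ Wₕ²(1−fₕ)sₕ²/nₕ with Wₕ = Nₕ/17064:
  D: (14158/17064)²·(1−1321/14158)·1.653/1321 = 7.8104094 × 10^-4
  C: (2906/17064)²·(1−562/2906)·3.28/562 = 1.3653031 × 10^-4
  → Var(ȳ_str) = 9.1757125 × 10^-4.
Var(ȳ_srs) = (1 − 1883/17064)·2.29/1883 = 0.0010819438.
deff = (9.1757125 × 10^-4) / 0.0010819438 = 0.8481.

0.8481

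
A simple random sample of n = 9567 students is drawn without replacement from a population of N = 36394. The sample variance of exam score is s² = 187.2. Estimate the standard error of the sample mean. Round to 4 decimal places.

0.1201

Under SRS without replacement, Var(ȳ) = (1 − f)·s²/n with f = n/N = 9567/36394 = 0.26287300.
Var(ȳ) = (1 − 0.26287300)·187.2/9567 = 0.73712700·0.019567262 = 0.014423557.
SE(ȳ) = √(0.014423557) = 0.1201.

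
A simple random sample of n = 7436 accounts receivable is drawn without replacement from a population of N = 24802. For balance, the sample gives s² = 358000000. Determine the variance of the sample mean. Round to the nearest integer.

Under SRS without replacement, Var(ȳ) = (1 − f)·s²/n with f = n/N = 7436/24802 = 0.29981453.
Var(ȳ) = (1 − 0.29981453)·358000000/7436 = 0.70018547·48144.164 = 33709.844.

33710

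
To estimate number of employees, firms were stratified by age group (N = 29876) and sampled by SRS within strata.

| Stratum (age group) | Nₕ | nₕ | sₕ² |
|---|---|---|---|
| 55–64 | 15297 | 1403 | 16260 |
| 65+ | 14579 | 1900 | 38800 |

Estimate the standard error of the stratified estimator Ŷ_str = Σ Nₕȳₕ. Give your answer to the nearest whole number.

78981

Var(Ŷ_str) = Σₕ Nₕ²(1 − fₕ)sₕ²/nₕ.
55–64: 15297²·(1 − 1403/15297)·16260/1403 = 2.4631816 × 10^9.
65+: 14579²·(1 − 1900/14579)·38800/1900 = 3.7747732 × 10^9.
Sum = 6.2379548 × 10^9.
SE = √(6.2379548 × 10^9) = 78981.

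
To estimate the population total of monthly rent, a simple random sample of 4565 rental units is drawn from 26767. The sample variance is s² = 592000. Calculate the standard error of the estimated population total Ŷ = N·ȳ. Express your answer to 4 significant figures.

277600

Var(Ŷ) = N²·Var(ȳ) = N²·(1 − n/N)·s²/n.
f = 4565/26767 = 0.17054582; Var(ȳ) = 0.82945418·592000/4565 = 107.56558.
Var(Ŷ) = 26767² · 107.56558 = 7.7067757 × 10^10.
SE(Ŷ) = √(7.7067757 × 10^10) = 277600.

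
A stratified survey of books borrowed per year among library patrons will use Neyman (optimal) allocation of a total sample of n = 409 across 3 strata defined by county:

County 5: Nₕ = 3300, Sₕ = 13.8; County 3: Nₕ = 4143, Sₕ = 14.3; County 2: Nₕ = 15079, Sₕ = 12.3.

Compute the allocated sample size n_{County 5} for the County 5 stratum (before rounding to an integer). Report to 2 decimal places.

Neyman allocation: nₕ = n·NₕSₕ / Σⱼ NⱼSⱼ.
Σ NⱼSⱼ = 3300·13.8 + 4143·14.3 + 15079·12.3 = 290256.6.
n_{County 5} = 409·3300·13.8 / 290256.6 = 64.17.

64.17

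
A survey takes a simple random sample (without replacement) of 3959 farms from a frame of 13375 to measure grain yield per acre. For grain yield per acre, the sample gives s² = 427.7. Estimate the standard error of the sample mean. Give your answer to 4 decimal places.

0.2758

Under SRS without replacement, Var(ȳ) = (1 − f)·s²/n with f = n/N = 3959/13375 = 0.29600000.
Var(ȳ) = (1 − 0.29600000)·427.7/3959 = 0.70400000·0.10803233 = 0.076054761.
SE(ȳ) = √(0.076054761) = 0.2758.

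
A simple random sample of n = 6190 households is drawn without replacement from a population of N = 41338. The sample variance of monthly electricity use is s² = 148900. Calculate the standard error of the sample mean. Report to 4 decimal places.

Under SRS without replacement, Var(ȳ) = (1 − f)·s²/n with f = n/N = 6190/41338 = 0.14974116.
Var(ȳ) = (1 − 0.14974116)·148900/6190 = 0.85025884·24.054927 = 20.452915.
SE(ȳ) = √(20.452915) = 4.5225.

4.5225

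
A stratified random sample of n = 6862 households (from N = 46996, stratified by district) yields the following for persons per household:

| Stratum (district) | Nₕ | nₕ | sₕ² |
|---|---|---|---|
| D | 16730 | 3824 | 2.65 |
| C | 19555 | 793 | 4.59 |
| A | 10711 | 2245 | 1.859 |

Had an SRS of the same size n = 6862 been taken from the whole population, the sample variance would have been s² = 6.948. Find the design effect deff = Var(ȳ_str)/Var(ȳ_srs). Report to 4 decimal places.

Var(ȳ_str) = Σ Wₕ²(1−fₕ)sₕ²/nₕ with Wₕ = Nₕ/46996:
  D: (16730/46996)²·(1−3824/16730)·2.65/3824 = 6.7747582 × 10^-5
  C: (19555/46996)²·(1−793/19555)·4.59/793 = 9.6151189 × 10^-4
  A: (10711/46996)²·(1−2245/10711)·1.859/2245 = 3.39977 × 10^-5
  → Var(ȳ_str) = 0.0010632572.
Var(ȳ_srs) = (1 − 6862/46996)·6.948/6862 = 8.6469042 × 10^-4.
deff = 0.0010632572 / (8.6469042 × 10^-4) = 1.2296.

1.2296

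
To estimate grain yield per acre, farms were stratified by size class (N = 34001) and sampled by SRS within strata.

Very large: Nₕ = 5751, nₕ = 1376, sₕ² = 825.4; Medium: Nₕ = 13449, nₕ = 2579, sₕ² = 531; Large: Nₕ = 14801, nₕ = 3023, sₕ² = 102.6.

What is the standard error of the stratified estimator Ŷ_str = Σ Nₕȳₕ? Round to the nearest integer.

Var(Ŷ_str) = Σₕ Nₕ²(1 − fₕ)sₕ²/nₕ.
Very large: 5751²·(1 − 1376/5751)·825.4/1376 = 1.5092718 × 10^7.
Medium: 13449²·(1 − 2579/13449)·531/2579 = 3.0099738 × 10^7.
Large: 14801²·(1 − 3023/14801)·102.6/3023 = 5.9165947 × 10^6.
Sum = 5.1109051 × 10^7.
SE = √(5.1109051 × 10^7) = 7149.

7149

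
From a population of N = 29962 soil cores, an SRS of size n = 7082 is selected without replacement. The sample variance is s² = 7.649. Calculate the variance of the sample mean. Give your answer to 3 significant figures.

8.25 × 10^-4

Under SRS without replacement, Var(ȳ) = (1 − f)·s²/n with f = n/N = 7082/29962 = 0.23636606.
Var(ȳ) = (1 − 0.23636606)·7.649/7082 = 0.76363394·0.0010800621 = 8.247721 × 10^-4.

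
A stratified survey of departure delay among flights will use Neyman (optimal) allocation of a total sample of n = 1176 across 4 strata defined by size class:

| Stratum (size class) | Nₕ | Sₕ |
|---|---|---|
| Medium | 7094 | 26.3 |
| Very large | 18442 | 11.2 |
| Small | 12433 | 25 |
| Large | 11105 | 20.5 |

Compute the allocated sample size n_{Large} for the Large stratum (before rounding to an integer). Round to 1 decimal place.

287.4

Neyman allocation: nₕ = n·NₕSₕ / Σⱼ NⱼSⱼ.
Σ NⱼSⱼ = 7094·26.3 + 18442·11.2 + 12433·25 + 11105·20.5 = 931600.1.
n_{Large} = 1176·11105·20.5 / 931600.1 = 287.4.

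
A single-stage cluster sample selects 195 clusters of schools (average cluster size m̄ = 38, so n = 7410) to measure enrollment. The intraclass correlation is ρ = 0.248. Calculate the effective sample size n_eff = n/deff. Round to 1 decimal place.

728.2

deff = 1 + (38 − 1)·0.248 = 1 + 9.176 = 10.176.
n_eff = 7410 / 10.176 = 728.2.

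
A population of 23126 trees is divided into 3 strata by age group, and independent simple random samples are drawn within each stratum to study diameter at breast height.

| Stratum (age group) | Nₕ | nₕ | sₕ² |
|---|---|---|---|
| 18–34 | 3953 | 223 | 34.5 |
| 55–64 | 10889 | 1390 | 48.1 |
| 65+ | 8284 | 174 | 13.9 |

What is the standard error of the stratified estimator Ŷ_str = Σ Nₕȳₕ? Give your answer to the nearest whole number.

Var(Ŷ_str) = Σₕ Nₕ²(1 − fₕ)sₕ²/nₕ.
18–34: 3953²·(1 − 223/3953)·34.5/223 = 2.2811292 × 10^6.
55–64: 10889²·(1 − 1390/10889)·48.1/1390 = 3.579284 × 10^6.
65+: 8284²·(1 − 174/8284)·13.9/174 = 5.366937 × 10^6.
Sum = 1.122735 × 10^7.
SE = √(1.122735 × 10^7) = 3351.

3351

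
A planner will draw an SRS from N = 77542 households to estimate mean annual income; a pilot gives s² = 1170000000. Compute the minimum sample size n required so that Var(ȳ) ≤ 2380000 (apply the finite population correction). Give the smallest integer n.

489

Without fpc, n₀ = s²/D = 1170000000/2380000 = 491.5966.
With fpc, (1 − n/N)·s²/n ≤ D requires n ≥ n₀/(1 + n₀/N) = 491.5966/(1 + 491.5966/77542) = 488.4996.
Rounding up, n = 489.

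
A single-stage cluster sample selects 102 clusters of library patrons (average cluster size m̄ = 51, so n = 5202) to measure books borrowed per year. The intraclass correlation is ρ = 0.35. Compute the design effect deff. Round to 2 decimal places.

18.50

deff = 1 + (51 − 1)·0.35 = 1 + 17.5 = 18.5.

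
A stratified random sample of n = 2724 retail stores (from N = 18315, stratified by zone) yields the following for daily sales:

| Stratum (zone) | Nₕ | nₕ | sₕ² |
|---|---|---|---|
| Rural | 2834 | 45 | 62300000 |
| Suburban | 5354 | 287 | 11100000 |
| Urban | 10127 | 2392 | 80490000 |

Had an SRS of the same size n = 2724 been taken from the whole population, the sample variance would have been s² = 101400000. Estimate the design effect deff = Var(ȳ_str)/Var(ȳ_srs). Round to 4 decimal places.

1.3762

Var(ȳ_str) = Σ Wₕ²(1−fₕ)sₕ²/nₕ with Wₕ = Nₕ/18315:
  Rural: (2834/18315)²·(1−45/2834)·62300000/45 = 32621.96
  Suburban: (5354/18315)²·(1−287/5354)·11100000/287 = 3127.9263
  Urban: (10127/18315)²·(1−2392/10127)·80490000/2392 = 7857.9278
  → Var(ȳ_str) = 43607.814.
Var(ȳ_srs) = (1 − 2724/18315)·101400000/2724 = 31688.224.
deff = 43607.814 / 31688.224 = 1.3762.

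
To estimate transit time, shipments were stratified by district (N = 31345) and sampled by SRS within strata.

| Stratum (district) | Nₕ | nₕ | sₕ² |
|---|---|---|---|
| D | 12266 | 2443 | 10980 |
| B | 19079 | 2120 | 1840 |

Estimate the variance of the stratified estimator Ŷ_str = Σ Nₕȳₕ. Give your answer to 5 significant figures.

Var(Ŷ_str) = Σₕ Nₕ²(1 − fₕ)sₕ²/nₕ.
D: 12266²·(1 − 2443/12266)·10980/2443 = 5.4153431 × 10^8.
B: 19079²·(1 − 2120/19079)·1840/2120 = 2.8082632 × 10^8.
Sum = 8.2236063 × 10^8.

8.2236 × 10^8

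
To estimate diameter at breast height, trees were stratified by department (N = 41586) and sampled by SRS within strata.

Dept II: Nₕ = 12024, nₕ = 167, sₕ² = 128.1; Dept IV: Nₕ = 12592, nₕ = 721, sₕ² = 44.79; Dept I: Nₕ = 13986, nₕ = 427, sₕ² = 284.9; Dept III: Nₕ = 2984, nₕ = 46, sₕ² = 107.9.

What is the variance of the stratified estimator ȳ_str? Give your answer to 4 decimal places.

0.1537

Var(ȳ_str) = Σₕ Wₕ²(1 − fₕ)sₕ²/nₕ with Wₕ = Nₕ/N, N = 41586.
Dept II: Wₕ = 0.28913577; term = 0.28913577²·(1 − 0.01388889)·128.1/167 = 0.063235673.
Dept IV: Wₕ = 0.30279421; term = 0.30279421²·(1 − 0.05725858)·44.79/721 = 0.005369496.
Dept I: Wₕ = 0.33631511; term = 0.33631511²·(1 − 0.03053053)·284.9/427 = 0.073162992.
Dept III: Wₕ = 0.07175492; term = 0.07175492²·(1 − 0.01541555)·107.9/46 = 0.011891042.
Sum = 0.1536592.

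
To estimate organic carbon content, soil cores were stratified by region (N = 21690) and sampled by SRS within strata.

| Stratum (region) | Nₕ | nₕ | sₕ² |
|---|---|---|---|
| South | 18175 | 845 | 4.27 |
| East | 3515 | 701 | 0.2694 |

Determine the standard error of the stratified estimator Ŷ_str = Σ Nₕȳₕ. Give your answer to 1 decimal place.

1263.1

Var(Ŷ_str) = Σₕ Nₕ²(1 − fₕ)sₕ²/nₕ.
South: 18175²·(1 − 845/18175)·4.27/845 = 1.5916374 × 10^6.
East: 3515²·(1 − 701/3515)·0.2694/701 = 3801.2724.
Sum = 1.5954387 × 10^6.
SE = √(1.5954387 × 10^6) = 1263.1.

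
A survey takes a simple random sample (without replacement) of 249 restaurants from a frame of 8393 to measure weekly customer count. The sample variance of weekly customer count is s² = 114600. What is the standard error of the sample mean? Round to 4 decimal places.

21.1326

Under SRS without replacement, Var(ȳ) = (1 − f)·s²/n with f = n/N = 249/8393 = 0.02966758.
Var(ȳ) = (1 − 0.02966758)·114600/249 = 0.97033242·460.24096 = 446.58673.
SE(ȳ) = √(446.58673) = 21.1326.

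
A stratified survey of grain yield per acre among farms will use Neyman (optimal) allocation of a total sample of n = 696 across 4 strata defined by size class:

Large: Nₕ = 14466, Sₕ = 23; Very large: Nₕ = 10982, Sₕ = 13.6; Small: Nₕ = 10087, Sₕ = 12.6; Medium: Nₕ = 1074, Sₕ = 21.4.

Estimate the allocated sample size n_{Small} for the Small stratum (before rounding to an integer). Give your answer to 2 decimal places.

139.93

Neyman allocation: nₕ = n·NₕSₕ / Σⱼ NⱼSⱼ.
Σ NⱼSⱼ = 14466·23 + 10982·13.6 + 10087·12.6 + 1074·21.4 = 632153.
n_{Small} = 696·10087·12.6 / 632153 = 139.93.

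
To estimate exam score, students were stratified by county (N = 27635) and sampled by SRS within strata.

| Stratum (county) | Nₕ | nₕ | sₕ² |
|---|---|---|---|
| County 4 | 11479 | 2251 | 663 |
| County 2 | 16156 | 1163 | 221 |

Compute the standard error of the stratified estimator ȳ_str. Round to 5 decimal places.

0.31800

Var(ȳ_str) = Σₕ Wₕ²(1 − fₕ)sₕ²/nₕ with Wₕ = Nₕ/N, N = 27635.
County 4: Wₕ = 0.41537905; term = 0.41537905²·(1 − 0.19609722)·663/2251 = 0.040853638.
County 2: Wₕ = 0.58462095; term = 0.58462095²·(1 − 0.07198564)·221/1163 = 0.060272056.
Sum = 0.10112569.
SE = √(0.10112569) = 0.31800.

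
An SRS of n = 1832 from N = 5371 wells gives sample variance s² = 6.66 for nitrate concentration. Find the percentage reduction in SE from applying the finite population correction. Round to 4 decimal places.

f = n/N = 1832/5371 = 0.34109104.
SE_no-fpc = √(s²/n) = 0.060294039; SE_fpc = √((1−f)s²/n) = 0.048942605.
Ratio = √(1−f) = 0.81173207. Reduction = 100·(1 − 0.81173207) = 18.8268%.

18.8268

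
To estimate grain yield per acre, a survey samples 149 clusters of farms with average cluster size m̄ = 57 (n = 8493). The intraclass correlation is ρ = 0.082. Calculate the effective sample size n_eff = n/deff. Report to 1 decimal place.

deff = 1 + (57 − 1)·0.082 = 1 + 4.592 = 5.592.
n_eff = 8493 / 5.592 = 1518.8.

1518.8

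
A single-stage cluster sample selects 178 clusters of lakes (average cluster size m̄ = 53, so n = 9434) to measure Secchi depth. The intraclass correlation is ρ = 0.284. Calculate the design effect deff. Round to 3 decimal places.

deff = 1 + (53 − 1)·0.284 = 1 + 14.768 = 15.768.

15.768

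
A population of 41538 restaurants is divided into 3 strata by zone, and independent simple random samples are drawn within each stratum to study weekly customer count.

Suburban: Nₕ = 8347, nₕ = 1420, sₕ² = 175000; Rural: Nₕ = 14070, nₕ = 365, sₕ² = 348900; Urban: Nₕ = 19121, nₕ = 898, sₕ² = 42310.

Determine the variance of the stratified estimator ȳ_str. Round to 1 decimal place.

120.5

Var(ȳ_str) = Σₕ Wₕ²(1 − fₕ)sₕ²/nₕ with Wₕ = Nₕ/N, N = 41538.
Suburban: Wₕ = 0.20094853; term = 0.20094853²·(1 − 0.17012100)·175000/1420 = 4.1298487.
Rural: Wₕ = 0.33872599; term = 0.33872599²·(1 − 0.02594172)·348900/365 = 106.82923.
Urban: Wₕ = 0.46032549; term = 0.46032549²·(1 − 0.04696407)·42310/898 = 9.5149388.
Sum = 120.47402.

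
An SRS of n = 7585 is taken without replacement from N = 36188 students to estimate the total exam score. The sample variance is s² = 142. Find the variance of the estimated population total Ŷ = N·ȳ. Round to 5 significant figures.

1.9378 × 10^7

Var(Ŷ) = N²·Var(ȳ) = N²·(1 − n/N)·s²/n.
f = 7585/36188 = 0.20959987; Var(ȳ) = 0.79040013·142/7585 = 0.014797207.
Var(Ŷ) = 36188² · 0.014797207 = 1.9377998 × 10^7.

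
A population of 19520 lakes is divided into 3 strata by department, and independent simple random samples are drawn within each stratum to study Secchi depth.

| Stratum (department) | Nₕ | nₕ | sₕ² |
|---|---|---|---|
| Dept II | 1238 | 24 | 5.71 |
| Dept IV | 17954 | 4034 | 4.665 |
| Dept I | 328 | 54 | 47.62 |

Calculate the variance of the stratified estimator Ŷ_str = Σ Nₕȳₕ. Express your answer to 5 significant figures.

Var(Ŷ_str) = Σₕ Nₕ²(1 − fₕ)sₕ²/nₕ.
Dept II: 1238²·(1 − 24/1238)·5.71/24 = 357572.57.
Dept IV: 17954²·(1 − 4034/17954)·4.665/4034 = 289012.22.
Dept I: 328²·(1 − 54/328)·47.62/54 = 79253.79.
Sum = 725838.58.

725840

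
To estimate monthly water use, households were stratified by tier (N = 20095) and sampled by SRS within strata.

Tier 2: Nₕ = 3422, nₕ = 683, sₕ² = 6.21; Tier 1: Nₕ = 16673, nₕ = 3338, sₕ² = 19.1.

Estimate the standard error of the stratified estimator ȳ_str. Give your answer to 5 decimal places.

Var(ȳ_str) = Σₕ Wₕ²(1 − fₕ)sₕ²/nₕ with Wₕ = Nₕ/N, N = 20095.
Tier 2: Wₕ = 0.17029112; term = 0.17029112²·(1 − 0.19959088)·6.21/683 = 2.1104104 × 10^-4.
Tier 1: Wₕ = 0.82970888; term = 0.82970888²·(1 − 0.20020392)·19.1/3338 = 0.0031504877.
Sum = 0.0033615287.
SE = √(0.0033615287) = 0.05798.

0.05798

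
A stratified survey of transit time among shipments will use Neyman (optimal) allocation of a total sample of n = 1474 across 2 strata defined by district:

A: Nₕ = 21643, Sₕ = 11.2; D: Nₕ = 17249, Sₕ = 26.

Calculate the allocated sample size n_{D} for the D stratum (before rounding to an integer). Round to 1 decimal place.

Neyman allocation: nₕ = n·NₕSₕ / Σⱼ NⱼSⱼ.
Σ NⱼSⱼ = 21643·11.2 + 17249·26 = 690875.6.
n_{D} = 1474·17249·26 / 690875.6 = 956.8.

956.8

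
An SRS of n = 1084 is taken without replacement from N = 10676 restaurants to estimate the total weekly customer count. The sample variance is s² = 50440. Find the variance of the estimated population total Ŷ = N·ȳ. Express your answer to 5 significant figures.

Var(Ŷ) = N²·Var(ȳ) = N²·(1 − n/N)·s²/n.
f = 1084/10676 = 0.10153616; Var(ȳ) = 0.89846384·50440/1084 = 41.806749.
Var(Ŷ) = 10676² · 41.806749 = 4.7650068 × 10^9.

4.7650 × 10^9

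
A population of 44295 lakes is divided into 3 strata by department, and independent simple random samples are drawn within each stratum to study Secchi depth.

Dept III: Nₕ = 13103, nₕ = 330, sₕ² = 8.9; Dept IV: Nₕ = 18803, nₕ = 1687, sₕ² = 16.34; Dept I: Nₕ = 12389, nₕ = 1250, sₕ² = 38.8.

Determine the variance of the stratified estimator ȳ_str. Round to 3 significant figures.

0.00607

Var(ȳ_str) = Σₕ Wₕ²(1 − fₕ)sₕ²/nₕ with Wₕ = Nₕ/N, N = 44295.
Dept III: Wₕ = 0.29581217; term = 0.29581217²·(1 − 0.02518507)·8.9/330 = 0.0023005427.
Dept IV: Wₕ = 0.42449486; term = 0.42449486²·(1 − 0.08971973)·16.34/1687 = 0.0015887552.
Dept I: Wₕ = 0.27969297; term = 0.27969297²·(1 − 0.10089596)·38.8/1250 = 0.0021832062.
Sum = 0.0060725041.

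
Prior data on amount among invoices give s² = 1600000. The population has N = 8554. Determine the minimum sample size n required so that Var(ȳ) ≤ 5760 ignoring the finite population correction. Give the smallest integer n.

278

Without fpc, n₀ = s²/D = 1600000/5760 = 277.7778.
Rounding up, n = 278.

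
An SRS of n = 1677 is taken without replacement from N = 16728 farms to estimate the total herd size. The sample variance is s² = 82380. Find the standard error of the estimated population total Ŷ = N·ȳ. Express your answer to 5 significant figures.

111210

Var(Ŷ) = N²·Var(ȳ) = N²·(1 − n/N)·s²/n.
f = 1677/16728 = 0.10025108; Var(ȳ) = 0.89974892·82380/1677 = 44.198758.
Var(Ŷ) = 16728² · 44.198758 = 1.2367961 × 10^10.
SE(Ŷ) = √(1.2367961 × 10^10) = 111210.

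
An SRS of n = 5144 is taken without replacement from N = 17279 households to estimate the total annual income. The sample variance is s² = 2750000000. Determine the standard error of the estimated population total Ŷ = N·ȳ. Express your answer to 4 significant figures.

Var(Ŷ) = N²·Var(ȳ) = N²·(1 − n/N)·s²/n.
f = 5144/17279 = 0.29770241; Var(ȳ) = 0.70229759·2750000000/5144 = 375450.69.
Var(Ŷ) = 17279² · 375450.69 = 1.12096 × 10^14.
SE(Ŷ) = √(1.12096 × 10^14) = 1.059 × 10^7.

1.059 × 10^7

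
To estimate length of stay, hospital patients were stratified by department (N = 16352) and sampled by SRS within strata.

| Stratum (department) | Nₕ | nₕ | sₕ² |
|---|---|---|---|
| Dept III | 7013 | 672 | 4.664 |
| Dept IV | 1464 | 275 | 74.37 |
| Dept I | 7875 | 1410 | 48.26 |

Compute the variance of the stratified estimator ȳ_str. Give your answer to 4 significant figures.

0.009432

Var(ȳ_str) = Σₕ Wₕ²(1 − fₕ)sₕ²/nₕ with Wₕ = Nₕ/N, N = 16352.
Dept III: Wₕ = 0.42887720; term = 0.42887720²·(1 − 0.09582204)·4.664/672 = 0.0011542745.
Dept IV: Wₕ = 0.08953033; term = 0.08953033²·(1 − 0.18784153)·74.37/275 = 0.0017605415.
Dept I: Wₕ = 0.48159247; term = 0.48159247²·(1 − 0.17904762)·48.26/1410 = 0.0065169673.
Sum = 0.0094317833.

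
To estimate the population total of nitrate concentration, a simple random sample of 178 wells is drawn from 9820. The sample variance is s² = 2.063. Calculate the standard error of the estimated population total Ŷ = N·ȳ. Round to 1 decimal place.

Var(Ŷ) = N²·Var(ȳ) = N²·(1 − n/N)·s²/n.
f = 178/9820 = 0.01812627; Var(ȳ) = 0.98187373·2.063/178 = 0.011379806.
Var(Ŷ) = 9820² · 0.011379806 = 1.097382 × 10^6.
SE(Ŷ) = √(1.097382 × 10^6) = 1047.6.

1047.6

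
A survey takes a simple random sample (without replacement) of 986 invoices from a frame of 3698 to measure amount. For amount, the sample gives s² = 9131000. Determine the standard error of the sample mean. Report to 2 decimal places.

82.41

Under SRS without replacement, Var(ȳ) = (1 − f)·s²/n with f = n/N = 986/3698 = 0.26663061.
Var(ȳ) = (1 − 0.26663061)·9131000/986 = 0.73336939·9260.6491 = 6791.4766.
SE(ȳ) = √(6791.4766) = 82.41.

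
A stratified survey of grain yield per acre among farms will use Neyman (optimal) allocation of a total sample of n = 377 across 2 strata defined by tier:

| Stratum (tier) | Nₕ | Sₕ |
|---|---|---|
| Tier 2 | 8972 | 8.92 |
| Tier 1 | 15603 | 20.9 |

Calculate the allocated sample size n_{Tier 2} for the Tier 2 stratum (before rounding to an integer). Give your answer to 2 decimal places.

74.29

Neyman allocation: nₕ = n·NₕSₕ / Σⱼ NⱼSⱼ.
Σ NⱼSⱼ = 8972·8.92 + 15603·20.9 = 406132.94.
n_{Tier 2} = 377·8972·8.92 / 406132.94 = 74.29.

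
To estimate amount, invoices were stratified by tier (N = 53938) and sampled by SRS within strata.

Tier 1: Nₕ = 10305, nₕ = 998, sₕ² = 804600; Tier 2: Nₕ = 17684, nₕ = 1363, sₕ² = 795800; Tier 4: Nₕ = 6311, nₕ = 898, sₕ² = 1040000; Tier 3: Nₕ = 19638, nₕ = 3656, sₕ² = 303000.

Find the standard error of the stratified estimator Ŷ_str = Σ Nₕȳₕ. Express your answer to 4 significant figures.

Var(Ŷ_str) = Σₕ Nₕ²(1 − fₕ)sₕ²/nₕ.
Tier 1: 10305²·(1 − 998/10305)·804600/998 = 7.7322733 × 10^10.
Tier 2: 17684²·(1 − 1363/17684)·795800/1363 = 1.6851375 × 10^11.
Tier 4: 6311²·(1 − 898/6311)·1040000/898 = 3.9563364 × 10^10.
Tier 3: 19638²·(1 − 3656/19638)·303000/3656 = 2.6011466 × 10^10.
Sum = 3.1141131 × 10^11.
SE = √(3.1141131 × 10^11) = 558000.

558000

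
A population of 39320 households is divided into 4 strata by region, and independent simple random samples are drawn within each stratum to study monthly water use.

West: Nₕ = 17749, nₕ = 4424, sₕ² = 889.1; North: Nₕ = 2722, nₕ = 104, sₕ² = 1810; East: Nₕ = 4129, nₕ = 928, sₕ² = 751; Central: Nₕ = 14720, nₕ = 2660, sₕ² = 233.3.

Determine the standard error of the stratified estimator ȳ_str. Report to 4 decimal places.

0.3577

Var(ȳ_str) = Σₕ Wₕ²(1 − fₕ)sₕ²/nₕ with Wₕ = Nₕ/N, N = 39320.
West: Wₕ = 0.45139878; term = 0.45139878²·(1 − 0.24925348)·889.1/4424 = 0.030743236.
North: Wₕ = 0.06922686; term = 0.06922686²·(1 − 0.03820720)·1810/104 = 0.080218767.
East: Wₕ = 0.10501017; term = 0.10501017²·(1 − 0.22475176)·751/928 = 0.006918238.
Central: Wₕ = 0.37436419; term = 0.37436419²·(1 − 0.18070652)·233.3/2660 = 0.010070736.
Sum = 0.12795098.
SE = √(0.12795098) = 0.3577.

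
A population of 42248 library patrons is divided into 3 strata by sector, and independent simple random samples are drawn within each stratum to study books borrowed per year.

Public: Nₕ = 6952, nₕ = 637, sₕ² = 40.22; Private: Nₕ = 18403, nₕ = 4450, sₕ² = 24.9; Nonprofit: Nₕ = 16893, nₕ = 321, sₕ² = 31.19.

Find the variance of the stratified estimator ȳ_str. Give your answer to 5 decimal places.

Var(ȳ_str) = Σₕ Wₕ²(1 − fₕ)sₕ²/nₕ with Wₕ = Nₕ/N, N = 42248.
Public: Wₕ = 0.16455217; term = 0.16455217²·(1 − 0.09162831)·40.22/637 = 0.0015530071.
Private: Wₕ = 0.43559458; term = 0.43559458²·(1 − 0.24180840)·24.9/4450 = 8.0497658 × 10^-4.
Nonprofit: Wₕ = 0.39985325; term = 0.39985325²·(1 − 0.01900195)·31.19/321 = 0.015239817.
Sum = 0.017597801.

0.01760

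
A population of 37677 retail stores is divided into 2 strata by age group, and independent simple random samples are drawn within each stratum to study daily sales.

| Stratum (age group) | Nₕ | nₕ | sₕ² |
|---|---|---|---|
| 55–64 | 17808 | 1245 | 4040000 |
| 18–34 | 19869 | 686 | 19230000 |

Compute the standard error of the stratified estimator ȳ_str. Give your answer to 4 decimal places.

Var(ȳ_str) = Σₕ Wₕ²(1 − fₕ)sₕ²/nₕ with Wₕ = Nₕ/N, N = 37677.
55–64: Wₕ = 0.47264910; term = 0.47264910²·(1 − 0.06991240)·4040000/1245 = 674.23848.
18–34: Wₕ = 0.52735090; term = 0.52735090²·(1 − 0.03452615)·19230000/686 = 7526.5348.
Sum = 8200.7733.
SE = √(8200.7733) = 90.5581.

90.5581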